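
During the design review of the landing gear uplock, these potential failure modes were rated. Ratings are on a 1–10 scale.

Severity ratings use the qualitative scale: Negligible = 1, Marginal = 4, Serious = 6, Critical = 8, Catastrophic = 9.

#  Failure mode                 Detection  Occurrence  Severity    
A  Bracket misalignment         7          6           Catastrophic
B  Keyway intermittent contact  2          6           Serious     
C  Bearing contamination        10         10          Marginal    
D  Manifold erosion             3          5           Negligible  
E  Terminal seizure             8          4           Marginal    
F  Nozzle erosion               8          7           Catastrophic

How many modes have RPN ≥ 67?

5

RPN = Severity × Occurrence × Detection:
  A: 9 × 6 × 7 = 378
  B: 6 × 6 × 2 = 72
  C: 4 × 10 × 10 = 400
  D: 1 × 5 × 3 = 15
  E: 4 × 4 × 8 = 128
  F: 9 × 7 × 8 = 504
Modes with RPN ≥ 67: A (378), B (72), C (400), E (128), F (504) → 5.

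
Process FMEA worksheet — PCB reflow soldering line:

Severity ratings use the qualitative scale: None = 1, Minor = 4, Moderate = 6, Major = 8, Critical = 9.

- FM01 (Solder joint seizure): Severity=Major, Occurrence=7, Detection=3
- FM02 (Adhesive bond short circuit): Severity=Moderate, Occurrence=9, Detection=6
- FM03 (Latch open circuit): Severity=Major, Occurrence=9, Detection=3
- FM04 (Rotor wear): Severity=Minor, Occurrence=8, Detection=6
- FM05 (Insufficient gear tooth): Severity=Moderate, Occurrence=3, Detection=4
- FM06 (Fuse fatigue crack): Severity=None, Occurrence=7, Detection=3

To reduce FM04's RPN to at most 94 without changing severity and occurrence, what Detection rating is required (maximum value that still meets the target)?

2

FM04: S=4, O=8, D=6 → current RPN = 192.
Fixed product = 32. Need 32 × D ≤ 94, so D ≤ 94/32 = 2.94.
Maximum integer Detection rating = 2 (gives RPN 64; D=3 would give 96 > 94).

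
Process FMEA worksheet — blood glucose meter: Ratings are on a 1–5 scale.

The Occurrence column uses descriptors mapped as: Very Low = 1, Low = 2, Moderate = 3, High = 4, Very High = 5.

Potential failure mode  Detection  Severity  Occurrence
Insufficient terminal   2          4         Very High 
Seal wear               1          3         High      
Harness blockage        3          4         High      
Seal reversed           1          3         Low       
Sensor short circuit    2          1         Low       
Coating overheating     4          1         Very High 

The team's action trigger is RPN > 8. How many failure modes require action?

4

RPN = Severity × Occurrence × Detection:
  Insufficient terminal: 4 × 5 × 2 = 40
  Seal wear: 3 × 4 × 1 = 12
  Harness blockage: 4 × 4 × 3 = 48
  Seal reversed: 3 × 2 × 1 = 6
  Sensor short circuit: 1 × 2 × 2 = 4
  Coating overheating: 1 × 5 × 4 = 20
Modes with RPN > 8: Insufficient terminal (40), Seal wear (12), Harness blockage (48), Coating overheating (20) → 4.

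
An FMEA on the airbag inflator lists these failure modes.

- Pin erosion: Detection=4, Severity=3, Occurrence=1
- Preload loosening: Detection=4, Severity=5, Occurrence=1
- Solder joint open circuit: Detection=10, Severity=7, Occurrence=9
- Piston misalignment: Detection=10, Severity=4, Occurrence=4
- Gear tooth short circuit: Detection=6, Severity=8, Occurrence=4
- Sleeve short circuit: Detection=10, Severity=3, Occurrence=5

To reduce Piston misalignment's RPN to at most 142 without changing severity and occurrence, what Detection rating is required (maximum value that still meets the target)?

Piston misalignment: S=4, O=4, D=10 → current RPN = 160.
Fixed product = 16. Need 16 × D ≤ 142, so D ≤ 142/16 = 8.88.
Maximum integer Detection rating = 8 (gives RPN 128; D=9 would give 144 > 142).

8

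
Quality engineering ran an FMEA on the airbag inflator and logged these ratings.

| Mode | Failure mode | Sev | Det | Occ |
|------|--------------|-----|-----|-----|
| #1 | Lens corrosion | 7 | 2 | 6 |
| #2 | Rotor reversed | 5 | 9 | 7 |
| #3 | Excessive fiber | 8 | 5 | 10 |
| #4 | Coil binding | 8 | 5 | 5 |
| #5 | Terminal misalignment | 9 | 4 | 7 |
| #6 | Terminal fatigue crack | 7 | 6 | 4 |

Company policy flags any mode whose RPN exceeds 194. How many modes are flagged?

RPN = Severity × Occurrence × Detection:
  #1: 7 × 6 × 2 = 84
  #2: 5 × 7 × 9 = 315
  #3: 8 × 10 × 5 = 400
  #4: 8 × 5 × 5 = 200
  #5: 9 × 7 × 4 = 252
  #6: 7 × 4 × 6 = 168
Modes with RPN > 194: #2 (315), #3 (400), #4 (200), #5 (252) → 4.

4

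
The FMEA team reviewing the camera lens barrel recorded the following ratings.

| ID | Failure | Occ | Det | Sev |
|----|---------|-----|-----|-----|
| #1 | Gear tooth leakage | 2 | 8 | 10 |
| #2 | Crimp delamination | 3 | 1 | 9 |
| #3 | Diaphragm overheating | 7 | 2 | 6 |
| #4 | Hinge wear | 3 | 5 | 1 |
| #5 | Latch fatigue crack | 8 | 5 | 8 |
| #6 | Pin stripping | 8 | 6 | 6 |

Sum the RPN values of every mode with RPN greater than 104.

RPN = Severity × Occurrence × Detection:
  #1: 10 × 2 × 8 = 160
  #2: 9 × 3 × 1 = 27
  #3: 6 × 7 × 2 = 84
  #4: 1 × 3 × 5 = 15
  #5: 8 × 8 × 5 = 320
  #6: 6 × 8 × 6 = 288
RPN > 104: #1 (160), #5 (320), #6 (288).
Sum: 160 + 320 + 288 = 768.

768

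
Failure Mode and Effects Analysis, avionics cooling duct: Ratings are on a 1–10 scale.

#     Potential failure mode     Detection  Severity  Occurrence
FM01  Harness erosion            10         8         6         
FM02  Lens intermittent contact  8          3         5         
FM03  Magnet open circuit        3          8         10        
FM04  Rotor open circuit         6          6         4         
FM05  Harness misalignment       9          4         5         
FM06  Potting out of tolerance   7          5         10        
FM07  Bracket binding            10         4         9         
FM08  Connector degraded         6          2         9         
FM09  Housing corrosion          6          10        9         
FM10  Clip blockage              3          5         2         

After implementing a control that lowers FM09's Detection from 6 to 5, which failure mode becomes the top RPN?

FM01

RPN = Severity × Occurrence × Detection:
  FM01: 8 × 6 × 10 = 480
  FM02: 3 × 5 × 8 = 120
  FM03: 8 × 10 × 3 = 240
  FM04: 6 × 4 × 6 = 144
  FM05: 4 × 5 × 9 = 180
  FM06: 5 × 10 × 7 = 350
  FM07: 4 × 9 × 10 = 360
  FM08: 2 × 9 × 6 = 108
  FM09: 10 × 9 × 6 = 540
  FM10: 5 × 2 × 3 = 30
After action: FM09 → 10 × 9 × 5 = 450.
Revised RPNs: FM01=480, FM09=450, FM07=360, FM06=350, FM03=240, FM05=180, FM04=144, FM02=120, FM08=108, FM10=30.
Highest is now FM01 (480).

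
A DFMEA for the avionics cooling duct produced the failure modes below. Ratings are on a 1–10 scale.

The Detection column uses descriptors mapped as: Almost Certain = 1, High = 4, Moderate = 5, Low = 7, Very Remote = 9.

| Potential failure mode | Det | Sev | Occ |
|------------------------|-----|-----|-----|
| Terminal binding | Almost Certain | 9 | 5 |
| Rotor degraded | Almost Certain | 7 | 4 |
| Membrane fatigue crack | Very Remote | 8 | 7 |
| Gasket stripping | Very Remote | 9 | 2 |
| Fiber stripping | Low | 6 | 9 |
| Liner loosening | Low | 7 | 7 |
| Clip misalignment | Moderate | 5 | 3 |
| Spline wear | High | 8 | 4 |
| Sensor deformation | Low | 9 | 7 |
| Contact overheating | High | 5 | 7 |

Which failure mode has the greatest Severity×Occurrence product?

Criticality = Severity × Occurrence:
  Terminal binding: 9 × 5 = 45
  Rotor degraded: 7 × 4 = 28
  Membrane fatigue crack: 8 × 7 = 56
  Gasket stripping: 9 × 2 = 18
  Fiber stripping: 6 × 9 = 54
  Liner loosening: 7 × 7 = 49
  Clip misalignment: 5 × 3 = 15
  Spline wear: 8 × 4 = 32
  Sensor deformation: 9 × 7 = 63
  Contact overheating: 5 × 7 = 35
Highest criticality is 63 → Sensor deformation.

Sensor deformation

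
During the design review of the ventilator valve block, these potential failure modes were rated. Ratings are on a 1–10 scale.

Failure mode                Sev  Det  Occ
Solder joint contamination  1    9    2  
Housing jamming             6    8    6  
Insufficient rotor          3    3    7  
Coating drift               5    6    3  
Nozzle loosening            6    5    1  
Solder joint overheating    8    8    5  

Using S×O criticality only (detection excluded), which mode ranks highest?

Criticality = Severity × Occurrence:
  Solder joint contamination: 1 × 2 = 2
  Housing jamming: 6 × 6 = 36
  Insufficient rotor: 3 × 7 = 21
  Coating drift: 5 × 3 = 15
  Nozzle loosening: 6 × 1 = 6
  Solder joint overheating: 8 × 5 = 40
Highest criticality is 40 → Solder joint overheating.

Solder joint overheating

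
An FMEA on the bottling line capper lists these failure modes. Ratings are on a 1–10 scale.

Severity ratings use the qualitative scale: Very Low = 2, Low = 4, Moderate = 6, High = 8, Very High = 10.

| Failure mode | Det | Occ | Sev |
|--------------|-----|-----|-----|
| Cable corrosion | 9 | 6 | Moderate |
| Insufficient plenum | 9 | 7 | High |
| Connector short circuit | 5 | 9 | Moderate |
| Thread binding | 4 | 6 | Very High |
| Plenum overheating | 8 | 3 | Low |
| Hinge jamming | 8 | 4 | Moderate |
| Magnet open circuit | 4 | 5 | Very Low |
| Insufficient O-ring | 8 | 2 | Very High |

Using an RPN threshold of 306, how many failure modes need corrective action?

2

RPN = Severity × Occurrence × Detection:
  Cable corrosion: 6 × 6 × 9 = 324
  Insufficient plenum: 8 × 7 × 9 = 504
  Connector short circuit: 6 × 9 × 5 = 270
  Thread binding: 10 × 6 × 4 = 240
  Plenum overheating: 4 × 3 × 8 = 96
  Hinge jamming: 6 × 4 × 8 = 192
  Magnet open circuit: 2 × 5 × 4 = 40
  Insufficient O-ring: 10 × 2 × 8 = 160
Modes with RPN ≥ 306: Cable corrosion (324), Insufficient plenum (504) → 2.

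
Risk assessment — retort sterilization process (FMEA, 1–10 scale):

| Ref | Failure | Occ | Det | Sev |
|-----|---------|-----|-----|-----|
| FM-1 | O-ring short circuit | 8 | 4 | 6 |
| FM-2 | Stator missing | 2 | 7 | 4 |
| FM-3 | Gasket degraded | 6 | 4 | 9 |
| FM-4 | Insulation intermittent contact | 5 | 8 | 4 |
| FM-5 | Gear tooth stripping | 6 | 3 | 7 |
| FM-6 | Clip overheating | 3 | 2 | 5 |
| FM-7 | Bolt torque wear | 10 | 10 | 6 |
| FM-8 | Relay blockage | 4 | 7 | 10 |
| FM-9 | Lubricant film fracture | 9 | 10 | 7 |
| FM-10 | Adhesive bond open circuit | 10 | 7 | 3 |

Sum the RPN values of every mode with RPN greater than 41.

2470

RPN = Severity × Occurrence × Detection:
  FM-1: 6 × 8 × 4 = 192
  FM-2: 4 × 2 × 7 = 56
  FM-3: 9 × 6 × 4 = 216
  FM-4: 4 × 5 × 8 = 160
  FM-5: 7 × 6 × 3 = 126
  FM-6: 5 × 3 × 2 = 30
  FM-7: 6 × 10 × 10 = 600
  FM-8: 10 × 4 × 7 = 280
  FM-9: 7 × 9 × 10 = 630
  FM-10: 3 × 10 × 7 = 210
RPN > 41: FM-1 (192), FM-2 (56), FM-3 (216), FM-4 (160), FM-5 (126), FM-7 (600), FM-8 (280), FM-9 (630), FM-10 (210).
Sum: 192 + 56 + 216 + 160 + 126 + 600 + 280 + 630 + 210 = 2470.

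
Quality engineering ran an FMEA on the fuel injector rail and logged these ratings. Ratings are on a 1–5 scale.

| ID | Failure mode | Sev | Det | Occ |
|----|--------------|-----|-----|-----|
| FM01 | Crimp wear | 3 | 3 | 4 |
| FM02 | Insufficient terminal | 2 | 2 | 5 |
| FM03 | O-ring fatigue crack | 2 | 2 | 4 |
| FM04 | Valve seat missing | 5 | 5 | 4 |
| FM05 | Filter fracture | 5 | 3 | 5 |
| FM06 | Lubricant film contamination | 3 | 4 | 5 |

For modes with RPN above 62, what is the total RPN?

RPN = Severity × Occurrence × Detection:
  FM01: 3 × 4 × 3 = 36
  FM02: 2 × 5 × 2 = 20
  FM03: 2 × 4 × 2 = 16
  FM04: 5 × 4 × 5 = 100
  FM05: 5 × 5 × 3 = 75
  FM06: 3 × 5 × 4 = 60
RPN > 62: FM04 (100), FM05 (75).
Sum: 100 + 75 = 175.

175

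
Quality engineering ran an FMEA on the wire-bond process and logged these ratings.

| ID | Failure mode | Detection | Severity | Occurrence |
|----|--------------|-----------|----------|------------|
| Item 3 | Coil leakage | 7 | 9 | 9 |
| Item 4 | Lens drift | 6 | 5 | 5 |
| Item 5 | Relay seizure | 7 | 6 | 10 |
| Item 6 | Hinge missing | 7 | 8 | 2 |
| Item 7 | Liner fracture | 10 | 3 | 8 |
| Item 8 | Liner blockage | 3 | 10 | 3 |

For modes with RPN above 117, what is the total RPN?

1377

RPN = Severity × Occurrence × Detection:
  Item 3: 9 × 9 × 7 = 567
  Item 4: 5 × 5 × 6 = 150
  Item 5: 6 × 10 × 7 = 420
  Item 6: 8 × 2 × 7 = 112
  Item 7: 3 × 8 × 10 = 240
  Item 8: 10 × 3 × 3 = 90
RPN > 117: Item 3 (567), Item 4 (150), Item 5 (420), Item 7 (240).
Sum: 567 + 150 + 420 + 240 = 1377.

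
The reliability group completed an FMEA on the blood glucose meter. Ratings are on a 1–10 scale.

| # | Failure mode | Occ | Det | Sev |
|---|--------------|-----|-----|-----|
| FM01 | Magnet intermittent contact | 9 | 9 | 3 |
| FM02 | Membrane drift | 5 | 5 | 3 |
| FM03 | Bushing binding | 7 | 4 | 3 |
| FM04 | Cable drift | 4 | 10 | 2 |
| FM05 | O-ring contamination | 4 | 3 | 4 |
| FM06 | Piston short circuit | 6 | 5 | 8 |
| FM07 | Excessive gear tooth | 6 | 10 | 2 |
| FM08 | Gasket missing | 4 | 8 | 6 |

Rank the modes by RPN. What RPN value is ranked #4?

RPN = Severity × Occurrence × Detection:
  FM01: 3 × 9 × 9 = 243
  FM02: 3 × 5 × 5 = 75
  FM03: 3 × 7 × 4 = 84
  FM04: 2 × 4 × 10 = 80
  FM05: 4 × 4 × 3 = 48
  FM06: 8 × 6 × 5 = 240
  FM07: 2 × 6 × 10 = 120
  FM08: 6 × 4 × 8 = 192
Sorted descending: 243, 240, 192, 120, 84, 80, 75, 48.
The fourth-highest RPN is 120 (FM07).

120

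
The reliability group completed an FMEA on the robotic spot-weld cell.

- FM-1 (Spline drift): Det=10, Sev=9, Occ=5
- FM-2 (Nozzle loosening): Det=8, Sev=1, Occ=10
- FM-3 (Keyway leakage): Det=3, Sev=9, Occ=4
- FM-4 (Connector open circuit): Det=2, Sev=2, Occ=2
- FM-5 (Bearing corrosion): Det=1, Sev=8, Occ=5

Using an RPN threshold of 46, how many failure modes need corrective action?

3

RPN = Severity × Occurrence × Detection:
  FM-1: 9 × 5 × 10 = 450
  FM-2: 1 × 10 × 8 = 80
  FM-3: 9 × 4 × 3 = 108
  FM-4: 2 × 2 × 2 = 8
  FM-5: 8 × 5 × 1 = 40
Modes with RPN ≥ 46: FM-1 (450), FM-2 (80), FM-3 (108) → 3.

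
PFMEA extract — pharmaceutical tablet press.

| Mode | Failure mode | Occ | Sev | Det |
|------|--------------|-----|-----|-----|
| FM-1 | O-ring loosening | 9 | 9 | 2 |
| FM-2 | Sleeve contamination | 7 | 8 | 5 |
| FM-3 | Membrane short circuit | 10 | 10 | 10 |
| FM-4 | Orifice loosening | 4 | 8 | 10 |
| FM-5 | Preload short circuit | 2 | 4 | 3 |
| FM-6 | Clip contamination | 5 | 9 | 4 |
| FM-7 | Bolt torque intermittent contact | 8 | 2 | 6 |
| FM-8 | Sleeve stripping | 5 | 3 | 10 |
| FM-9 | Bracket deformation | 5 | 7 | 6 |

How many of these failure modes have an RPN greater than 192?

4

RPN = Severity × Occurrence × Detection:
  FM-1: 9 × 9 × 2 = 162
  FM-2: 8 × 7 × 5 = 280
  FM-3: 10 × 10 × 10 = 1000
  FM-4: 8 × 4 × 10 = 320
  FM-5: 4 × 2 × 3 = 24
  FM-6: 9 × 5 × 4 = 180
  FM-7: 2 × 8 × 6 = 96
  FM-8: 3 × 5 × 10 = 150
  FM-9: 7 × 5 × 6 = 210
Modes with RPN > 192: FM-2 (280), FM-3 (1000), FM-4 (320), FM-9 (210) → 4.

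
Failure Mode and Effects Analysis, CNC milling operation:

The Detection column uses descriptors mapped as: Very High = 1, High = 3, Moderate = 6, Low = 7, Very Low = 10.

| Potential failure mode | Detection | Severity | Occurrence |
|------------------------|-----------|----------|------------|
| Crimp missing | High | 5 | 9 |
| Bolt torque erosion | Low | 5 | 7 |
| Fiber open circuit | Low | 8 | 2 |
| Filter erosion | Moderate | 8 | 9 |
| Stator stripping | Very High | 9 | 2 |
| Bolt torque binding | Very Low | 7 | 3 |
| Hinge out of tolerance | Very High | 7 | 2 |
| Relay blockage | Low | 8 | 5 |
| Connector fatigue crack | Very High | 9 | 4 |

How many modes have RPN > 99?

RPN = Severity × Occurrence × Detection:
  Crimp missing: 5 × 9 × 3 = 135
  Bolt torque erosion: 5 × 7 × 7 = 245
  Fiber open circuit: 8 × 2 × 7 = 112
  Filter erosion: 8 × 9 × 6 = 432
  Stator stripping: 9 × 2 × 1 = 18
  Bolt torque binding: 7 × 3 × 10 = 210
  Hinge out of tolerance: 7 × 2 × 1 = 14
  Relay blockage: 8 × 5 × 7 = 280
  Connector fatigue crack: 9 × 4 × 1 = 36
Modes with RPN > 99: Crimp missing (135), Bolt torque erosion (245), Fiber open circuit (112), Filter erosion (432), Bolt torque binding (210), Relay blockage (280) → 6.

6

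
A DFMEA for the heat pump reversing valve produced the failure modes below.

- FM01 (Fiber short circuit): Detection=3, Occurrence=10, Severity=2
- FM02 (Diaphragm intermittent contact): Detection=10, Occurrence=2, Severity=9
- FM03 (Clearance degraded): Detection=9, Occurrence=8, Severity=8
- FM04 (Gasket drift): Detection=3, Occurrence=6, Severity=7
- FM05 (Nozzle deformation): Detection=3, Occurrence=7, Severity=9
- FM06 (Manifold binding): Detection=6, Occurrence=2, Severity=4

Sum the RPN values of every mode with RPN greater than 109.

1071

RPN = Severity × Occurrence × Detection:
  FM01: 2 × 10 × 3 = 60
  FM02: 9 × 2 × 10 = 180
  FM03: 8 × 8 × 9 = 576
  FM04: 7 × 6 × 3 = 126
  FM05: 9 × 7 × 3 = 189
  FM06: 4 × 2 × 6 = 48
RPN > 109: FM02 (180), FM03 (576), FM04 (126), FM05 (189).
Sum: 180 + 576 + 126 + 189 = 1071.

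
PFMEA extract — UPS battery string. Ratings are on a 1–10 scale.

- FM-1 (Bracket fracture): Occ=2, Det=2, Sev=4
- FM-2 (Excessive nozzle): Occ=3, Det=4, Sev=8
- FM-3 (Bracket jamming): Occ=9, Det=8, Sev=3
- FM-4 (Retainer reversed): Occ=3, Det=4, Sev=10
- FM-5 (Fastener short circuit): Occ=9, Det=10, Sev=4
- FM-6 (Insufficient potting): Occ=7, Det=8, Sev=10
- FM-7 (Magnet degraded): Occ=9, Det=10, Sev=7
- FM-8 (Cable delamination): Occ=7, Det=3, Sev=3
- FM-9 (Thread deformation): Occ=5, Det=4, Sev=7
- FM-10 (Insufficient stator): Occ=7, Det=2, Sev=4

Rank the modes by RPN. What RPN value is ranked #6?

120

RPN = Severity × Occurrence × Detection:
  FM-1: 4 × 2 × 2 = 16
  FM-2: 8 × 3 × 4 = 96
  FM-3: 3 × 9 × 8 = 216
  FM-4: 10 × 3 × 4 = 120
  FM-5: 4 × 9 × 10 = 360
  FM-6: 10 × 7 × 8 = 560
  FM-7: 7 × 9 × 10 = 630
  FM-8: 3 × 7 × 3 = 63
  FM-9: 7 × 5 × 4 = 140
  FM-10: 4 × 7 × 2 = 56
Sorted descending: 630, 560, 360, 216, 140, 120, 96, 63, 56, 16.
The sixth-highest RPN is 120 (FM-4).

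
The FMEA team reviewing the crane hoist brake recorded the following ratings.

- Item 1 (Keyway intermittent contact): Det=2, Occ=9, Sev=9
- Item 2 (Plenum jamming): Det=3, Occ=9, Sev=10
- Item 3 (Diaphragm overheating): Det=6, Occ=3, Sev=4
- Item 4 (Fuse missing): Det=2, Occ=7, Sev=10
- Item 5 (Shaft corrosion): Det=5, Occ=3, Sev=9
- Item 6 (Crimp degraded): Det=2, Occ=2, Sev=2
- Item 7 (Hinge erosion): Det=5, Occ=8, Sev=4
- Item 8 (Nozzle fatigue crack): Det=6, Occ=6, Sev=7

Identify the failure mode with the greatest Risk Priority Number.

Item 2

RPN = Severity × Occurrence × Detection:
  Item 1: 9 × 9 × 2 = 162
  Item 2: 10 × 9 × 3 = 270
  Item 3: 4 × 3 × 6 = 72
  Item 4: 10 × 7 × 2 = 140
  Item 5: 9 × 3 × 5 = 135
  Item 6: 2 × 2 × 2 = 8
  Item 7: 4 × 8 × 5 = 160
  Item 8: 7 × 6 × 6 = 252
Highest RPN is 270 → Item 2.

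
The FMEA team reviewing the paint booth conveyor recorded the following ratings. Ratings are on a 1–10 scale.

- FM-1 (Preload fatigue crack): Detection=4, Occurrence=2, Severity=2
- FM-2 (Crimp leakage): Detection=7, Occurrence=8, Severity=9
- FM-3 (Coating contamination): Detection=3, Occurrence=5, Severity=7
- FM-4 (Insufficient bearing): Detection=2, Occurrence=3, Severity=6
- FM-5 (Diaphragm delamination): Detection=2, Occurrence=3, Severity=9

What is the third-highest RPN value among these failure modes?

RPN = Severity × Occurrence × Detection:
  FM-1: 2 × 2 × 4 = 16
  FM-2: 9 × 8 × 7 = 504
  FM-3: 7 × 5 × 3 = 105
  FM-4: 6 × 3 × 2 = 36
  FM-5: 9 × 3 × 2 = 54
Sorted descending: 504, 105, 54, 36, 16.
The third-highest RPN is 54 (FM-5).

54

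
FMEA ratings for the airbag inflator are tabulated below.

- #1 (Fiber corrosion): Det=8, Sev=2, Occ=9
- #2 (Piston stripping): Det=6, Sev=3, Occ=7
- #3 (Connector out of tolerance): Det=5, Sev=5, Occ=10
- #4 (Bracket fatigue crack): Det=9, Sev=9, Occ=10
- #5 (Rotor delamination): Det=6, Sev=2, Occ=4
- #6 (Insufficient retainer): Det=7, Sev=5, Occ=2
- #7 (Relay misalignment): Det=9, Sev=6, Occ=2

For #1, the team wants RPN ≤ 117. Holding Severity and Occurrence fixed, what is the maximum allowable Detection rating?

6

#1: S=2, O=9, D=8 → current RPN = 144.
Fixed product = 18. Need 18 × D ≤ 117, so D ≤ 117/18 = 6.50.
Maximum integer Detection rating = 6 (gives RPN 108; D=7 would give 126 > 117).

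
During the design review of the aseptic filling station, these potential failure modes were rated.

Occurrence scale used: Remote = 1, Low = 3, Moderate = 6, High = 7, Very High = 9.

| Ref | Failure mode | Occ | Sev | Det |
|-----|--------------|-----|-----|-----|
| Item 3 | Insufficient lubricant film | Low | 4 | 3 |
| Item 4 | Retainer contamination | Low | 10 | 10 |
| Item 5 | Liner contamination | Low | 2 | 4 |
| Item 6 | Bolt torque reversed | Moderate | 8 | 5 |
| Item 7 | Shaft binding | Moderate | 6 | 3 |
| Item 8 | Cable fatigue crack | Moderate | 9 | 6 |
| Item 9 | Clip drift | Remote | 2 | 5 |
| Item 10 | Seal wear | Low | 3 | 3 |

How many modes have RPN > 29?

RPN = Severity × Occurrence × Detection:
  Item 3: 4 × 3 × 3 = 36
  Item 4: 10 × 3 × 10 = 300
  Item 5: 2 × 3 × 4 = 24
  Item 6: 8 × 6 × 5 = 240
  Item 7: 6 × 6 × 3 = 108
  Item 8: 9 × 6 × 6 = 324
  Item 9: 2 × 1 × 5 = 10
  Item 10: 3 × 3 × 3 = 27
Modes with RPN > 29: Item 3 (36), Item 4 (300), Item 6 (240), Item 7 (108), Item 8 (324) → 5.

5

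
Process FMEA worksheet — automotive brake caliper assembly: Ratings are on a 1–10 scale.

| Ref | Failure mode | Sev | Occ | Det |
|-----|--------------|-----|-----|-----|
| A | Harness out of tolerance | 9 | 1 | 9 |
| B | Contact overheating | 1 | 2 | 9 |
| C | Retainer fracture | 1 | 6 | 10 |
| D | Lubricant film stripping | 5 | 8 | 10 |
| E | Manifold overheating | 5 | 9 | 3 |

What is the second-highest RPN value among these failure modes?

RPN = Severity × Occurrence × Detection:
  A: 9 × 1 × 9 = 81
  B: 1 × 2 × 9 = 18
  C: 1 × 6 × 10 = 60
  D: 5 × 8 × 10 = 400
  E: 5 × 9 × 3 = 135
Sorted descending: 400, 135, 81, 60, 18.
The second-highest RPN is 135 (E).

135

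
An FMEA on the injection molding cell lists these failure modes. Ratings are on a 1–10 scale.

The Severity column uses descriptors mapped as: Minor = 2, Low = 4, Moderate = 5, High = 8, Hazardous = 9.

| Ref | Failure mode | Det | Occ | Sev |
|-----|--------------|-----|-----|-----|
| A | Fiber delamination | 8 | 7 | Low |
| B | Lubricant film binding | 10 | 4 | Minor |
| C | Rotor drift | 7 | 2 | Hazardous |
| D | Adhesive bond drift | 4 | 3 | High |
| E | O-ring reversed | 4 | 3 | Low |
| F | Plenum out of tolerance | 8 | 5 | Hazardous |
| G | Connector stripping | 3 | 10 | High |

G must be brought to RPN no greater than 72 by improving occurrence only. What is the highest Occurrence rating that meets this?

G: S=8, O=10, D=3 → current RPN = 240.
Fixed product = 24. Need 24 × O ≤ 72, so O ≤ 72/24 = 3.00.
Maximum integer Occurrence rating = 3 (gives RPN 72; O=4 would give 96 > 72).

3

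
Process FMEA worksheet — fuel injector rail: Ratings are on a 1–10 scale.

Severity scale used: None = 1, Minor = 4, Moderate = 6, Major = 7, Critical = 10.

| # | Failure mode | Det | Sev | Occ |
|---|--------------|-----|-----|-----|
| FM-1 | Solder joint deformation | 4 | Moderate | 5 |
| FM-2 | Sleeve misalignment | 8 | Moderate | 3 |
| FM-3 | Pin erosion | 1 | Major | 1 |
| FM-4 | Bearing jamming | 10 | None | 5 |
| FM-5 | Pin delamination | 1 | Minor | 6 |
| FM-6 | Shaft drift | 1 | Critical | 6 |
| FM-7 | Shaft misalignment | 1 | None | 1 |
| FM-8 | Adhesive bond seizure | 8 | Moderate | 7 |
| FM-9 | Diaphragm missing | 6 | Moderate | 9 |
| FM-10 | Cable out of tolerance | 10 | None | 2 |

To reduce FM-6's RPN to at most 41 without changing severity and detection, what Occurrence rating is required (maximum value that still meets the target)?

FM-6: S=10, O=6, D=1 → current RPN = 60.
Fixed product = 10. Need 10 × O ≤ 41, so O ≤ 41/10 = 4.10.
Maximum integer Occurrence rating = 4 (gives RPN 40; O=5 would give 50 > 41).

4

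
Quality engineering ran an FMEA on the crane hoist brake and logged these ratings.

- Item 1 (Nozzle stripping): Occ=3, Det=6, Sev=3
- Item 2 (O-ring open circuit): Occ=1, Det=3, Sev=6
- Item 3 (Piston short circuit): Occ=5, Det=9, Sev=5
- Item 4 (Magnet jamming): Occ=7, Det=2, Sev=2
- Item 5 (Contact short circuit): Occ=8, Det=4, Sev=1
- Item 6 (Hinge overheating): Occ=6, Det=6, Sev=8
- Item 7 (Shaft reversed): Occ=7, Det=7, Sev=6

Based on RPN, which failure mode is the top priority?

Item 7

RPN = Severity × Occurrence × Detection:
  Item 1: 3 × 3 × 6 = 54
  Item 2: 6 × 1 × 3 = 18
  Item 3: 5 × 5 × 9 = 225
  Item 4: 2 × 7 × 2 = 28
  Item 5: 1 × 8 × 4 = 32
  Item 6: 8 × 6 × 6 = 288
  Item 7: 6 × 7 × 7 = 294
Highest RPN is 294 → Item 7.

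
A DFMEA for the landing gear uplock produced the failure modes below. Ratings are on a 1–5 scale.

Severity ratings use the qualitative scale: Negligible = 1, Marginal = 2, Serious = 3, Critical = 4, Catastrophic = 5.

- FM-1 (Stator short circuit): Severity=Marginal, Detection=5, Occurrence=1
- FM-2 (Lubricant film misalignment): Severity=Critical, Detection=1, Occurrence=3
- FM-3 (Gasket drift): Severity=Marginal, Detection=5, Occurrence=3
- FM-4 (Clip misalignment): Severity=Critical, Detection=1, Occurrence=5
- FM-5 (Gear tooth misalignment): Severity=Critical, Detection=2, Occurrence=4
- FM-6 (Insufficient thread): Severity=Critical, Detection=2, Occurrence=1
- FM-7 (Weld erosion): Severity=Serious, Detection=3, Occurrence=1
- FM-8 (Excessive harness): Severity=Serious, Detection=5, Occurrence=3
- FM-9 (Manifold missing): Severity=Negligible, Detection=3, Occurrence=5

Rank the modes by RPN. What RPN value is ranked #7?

RPN = Severity × Occurrence × Detection:
  FM-1: 2 × 1 × 5 = 10
  FM-2: 4 × 3 × 1 = 12
  FM-3: 2 × 3 × 5 = 30
  FM-4: 4 × 5 × 1 = 20
  FM-5: 4 × 4 × 2 = 32
  FM-6: 4 × 1 × 2 = 8
  FM-7: 3 × 1 × 3 = 9
  FM-8: 3 × 3 × 5 = 45
  FM-9: 1 × 5 × 3 = 15
Sorted descending: 45, 32, 30, 20, 15, 12, 10, 9, 8.
The seventh-highest RPN is 10 (FM-1).

10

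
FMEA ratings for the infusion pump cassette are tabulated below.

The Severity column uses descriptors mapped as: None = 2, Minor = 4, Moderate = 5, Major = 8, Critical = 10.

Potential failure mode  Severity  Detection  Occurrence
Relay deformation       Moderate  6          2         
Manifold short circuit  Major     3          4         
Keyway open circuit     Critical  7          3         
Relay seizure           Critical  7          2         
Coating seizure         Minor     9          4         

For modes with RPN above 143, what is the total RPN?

RPN = Severity × Occurrence × Detection:
  Relay deformation: 5 × 2 × 6 = 60
  Manifold short circuit: 8 × 4 × 3 = 96
  Keyway open circuit: 10 × 3 × 7 = 210
  Relay seizure: 10 × 2 × 7 = 140
  Coating seizure: 4 × 4 × 9 = 144
RPN > 143: Keyway open circuit (210), Coating seizure (144).
Sum: 210 + 144 = 354.

354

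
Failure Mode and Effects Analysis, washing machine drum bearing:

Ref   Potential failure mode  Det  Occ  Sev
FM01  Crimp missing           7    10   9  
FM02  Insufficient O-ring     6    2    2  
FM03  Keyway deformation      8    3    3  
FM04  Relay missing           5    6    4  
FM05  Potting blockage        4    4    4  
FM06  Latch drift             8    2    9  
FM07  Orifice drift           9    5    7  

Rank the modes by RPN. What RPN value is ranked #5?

RPN = Severity × Occurrence × Detection:
  FM01: 9 × 10 × 7 = 630
  FM02: 2 × 2 × 6 = 24
  FM03: 3 × 3 × 8 = 72
  FM04: 4 × 6 × 5 = 120
  FM05: 4 × 4 × 4 = 64
  FM06: 9 × 2 × 8 = 144
  FM07: 7 × 5 × 9 = 315
Sorted descending: 630, 315, 144, 120, 72, 64, 24.
The fifth-highest RPN is 72 (FM03).

72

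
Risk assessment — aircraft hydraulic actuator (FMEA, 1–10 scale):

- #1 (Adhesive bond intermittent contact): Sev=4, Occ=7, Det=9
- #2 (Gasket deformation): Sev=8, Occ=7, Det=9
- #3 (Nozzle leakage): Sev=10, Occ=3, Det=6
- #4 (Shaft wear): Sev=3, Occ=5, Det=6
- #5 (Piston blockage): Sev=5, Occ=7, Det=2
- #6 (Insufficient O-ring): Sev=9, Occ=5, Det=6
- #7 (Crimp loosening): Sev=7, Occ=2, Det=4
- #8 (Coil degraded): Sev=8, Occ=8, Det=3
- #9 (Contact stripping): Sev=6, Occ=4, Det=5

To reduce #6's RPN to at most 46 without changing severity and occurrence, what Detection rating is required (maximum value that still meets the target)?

1

#6: S=9, O=5, D=6 → current RPN = 270.
Fixed product = 45. Need 45 × D ≤ 46, so D ≤ 46/45 = 1.02.
Maximum integer Detection rating = 1 (gives RPN 45; D=2 would give 90 > 46).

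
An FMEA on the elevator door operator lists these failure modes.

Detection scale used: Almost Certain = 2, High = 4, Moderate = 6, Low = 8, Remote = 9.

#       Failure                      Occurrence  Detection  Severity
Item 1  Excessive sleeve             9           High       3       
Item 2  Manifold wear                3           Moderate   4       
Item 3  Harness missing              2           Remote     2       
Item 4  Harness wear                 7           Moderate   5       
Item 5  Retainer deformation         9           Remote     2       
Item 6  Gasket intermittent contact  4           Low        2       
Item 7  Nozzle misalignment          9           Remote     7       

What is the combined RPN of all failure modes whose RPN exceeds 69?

1119

RPN = Severity × Occurrence × Detection:
  Item 1: 3 × 9 × 4 = 108
  Item 2: 4 × 3 × 6 = 72
  Item 3: 2 × 2 × 9 = 36
  Item 4: 5 × 7 × 6 = 210
  Item 5: 2 × 9 × 9 = 162
  Item 6: 2 × 4 × 8 = 64
  Item 7: 7 × 9 × 9 = 567
RPN > 69: Item 1 (108), Item 2 (72), Item 4 (210), Item 5 (162), Item 7 (567).
Sum: 108 + 72 + 210 + 162 + 567 = 1119.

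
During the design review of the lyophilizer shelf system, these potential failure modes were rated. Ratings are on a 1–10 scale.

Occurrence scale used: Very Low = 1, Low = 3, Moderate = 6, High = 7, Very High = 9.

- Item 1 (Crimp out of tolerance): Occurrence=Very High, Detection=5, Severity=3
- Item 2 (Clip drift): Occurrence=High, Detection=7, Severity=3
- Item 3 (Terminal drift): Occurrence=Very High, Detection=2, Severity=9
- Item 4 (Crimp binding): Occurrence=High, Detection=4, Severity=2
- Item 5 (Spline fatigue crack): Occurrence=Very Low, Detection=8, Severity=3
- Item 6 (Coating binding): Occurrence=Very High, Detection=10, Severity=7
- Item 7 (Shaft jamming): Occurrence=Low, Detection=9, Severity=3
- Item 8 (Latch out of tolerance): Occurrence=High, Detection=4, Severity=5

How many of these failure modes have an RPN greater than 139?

4

RPN = Severity × Occurrence × Detection:
  Item 1: 3 × 9 × 5 = 135
  Item 2: 3 × 7 × 7 = 147
  Item 3: 9 × 9 × 2 = 162
  Item 4: 2 × 7 × 4 = 56
  Item 5: 3 × 1 × 8 = 24
  Item 6: 7 × 9 × 10 = 630
  Item 7: 3 × 3 × 9 = 81
  Item 8: 5 × 7 × 4 = 140
Modes with RPN > 139: Item 2 (147), Item 3 (162), Item 6 (630), Item 8 (140) → 4.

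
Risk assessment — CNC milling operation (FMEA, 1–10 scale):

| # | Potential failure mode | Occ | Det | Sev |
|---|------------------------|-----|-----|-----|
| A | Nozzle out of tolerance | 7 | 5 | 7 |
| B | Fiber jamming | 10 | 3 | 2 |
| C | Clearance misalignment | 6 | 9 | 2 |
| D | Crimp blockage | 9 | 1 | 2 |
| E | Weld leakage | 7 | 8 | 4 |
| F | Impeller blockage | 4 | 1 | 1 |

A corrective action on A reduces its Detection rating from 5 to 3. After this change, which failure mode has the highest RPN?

RPN = Severity × Occurrence × Detection:
  A: 7 × 7 × 5 = 245
  B: 2 × 10 × 3 = 60
  C: 2 × 6 × 9 = 108
  D: 2 × 9 × 1 = 18
  E: 4 × 7 × 8 = 224
  F: 1 × 4 × 1 = 4
After action: A → 7 × 7 × 3 = 147.
Revised RPNs: E=224, A=147, C=108, B=60, D=18, F=4.
Highest is now E (224).

E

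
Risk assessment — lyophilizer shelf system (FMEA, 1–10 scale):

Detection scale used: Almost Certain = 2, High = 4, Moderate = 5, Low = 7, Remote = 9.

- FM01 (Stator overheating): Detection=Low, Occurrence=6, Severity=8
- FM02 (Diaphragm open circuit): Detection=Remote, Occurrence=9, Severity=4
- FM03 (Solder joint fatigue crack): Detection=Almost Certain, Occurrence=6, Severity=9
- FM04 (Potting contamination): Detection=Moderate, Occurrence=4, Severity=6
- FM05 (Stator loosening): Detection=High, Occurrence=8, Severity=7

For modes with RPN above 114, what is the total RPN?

1004

RPN = Severity × Occurrence × Detection:
  FM01: 8 × 6 × 7 = 336
  FM02: 4 × 9 × 9 = 324
  FM03: 9 × 6 × 2 = 108
  FM04: 6 × 4 × 5 = 120
  FM05: 7 × 8 × 4 = 224
RPN > 114: FM01 (336), FM02 (324), FM04 (120), FM05 (224).
Sum: 336 + 324 + 120 + 224 = 1004.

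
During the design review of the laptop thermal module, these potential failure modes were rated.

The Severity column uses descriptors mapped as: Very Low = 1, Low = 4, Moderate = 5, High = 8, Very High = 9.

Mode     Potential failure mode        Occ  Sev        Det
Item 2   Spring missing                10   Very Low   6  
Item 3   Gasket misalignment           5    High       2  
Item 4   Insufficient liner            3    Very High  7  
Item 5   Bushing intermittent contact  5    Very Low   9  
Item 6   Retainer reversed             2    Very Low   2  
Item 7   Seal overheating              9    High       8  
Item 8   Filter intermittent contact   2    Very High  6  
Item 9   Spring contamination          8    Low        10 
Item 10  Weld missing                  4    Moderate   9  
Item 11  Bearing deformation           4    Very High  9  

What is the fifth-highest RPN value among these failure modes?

RPN = Severity × Occurrence × Detection:
  Item 2: 1 × 10 × 6 = 60
  Item 3: 8 × 5 × 2 = 80
  Item 4: 9 × 3 × 7 = 189
  Item 5: 1 × 5 × 9 = 45
  Item 6: 1 × 2 × 2 = 4
  Item 7: 8 × 9 × 8 = 576
  Item 8: 9 × 2 × 6 = 108
  Item 9: 4 × 8 × 10 = 320
  Item 10: 5 × 4 × 9 = 180
  Item 11: 9 × 4 × 9 = 324
Sorted descending: 576, 324, 320, 189, 180, 108, 80, 60, 45, 4.
The fifth-highest RPN is 180 (Item 10).

180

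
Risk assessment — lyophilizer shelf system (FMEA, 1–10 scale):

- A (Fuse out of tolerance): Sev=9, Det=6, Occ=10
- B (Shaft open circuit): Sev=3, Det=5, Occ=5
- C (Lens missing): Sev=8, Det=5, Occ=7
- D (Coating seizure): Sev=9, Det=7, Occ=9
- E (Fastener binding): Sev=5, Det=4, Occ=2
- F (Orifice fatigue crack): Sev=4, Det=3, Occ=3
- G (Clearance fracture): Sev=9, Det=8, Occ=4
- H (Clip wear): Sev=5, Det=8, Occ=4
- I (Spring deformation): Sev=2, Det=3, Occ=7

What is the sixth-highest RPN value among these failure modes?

75

RPN = Severity × Occurrence × Detection:
  A: 9 × 10 × 6 = 540
  B: 3 × 5 × 5 = 75
  C: 8 × 7 × 5 = 280
  D: 9 × 9 × 7 = 567
  E: 5 × 2 × 4 = 40
  F: 4 × 3 × 3 = 36
  G: 9 × 4 × 8 = 288
  H: 5 × 4 × 8 = 160
  I: 2 × 7 × 3 = 42
Sorted descending: 567, 540, 288, 280, 160, 75, 42, 40, 36.
The sixth-highest RPN is 75 (B).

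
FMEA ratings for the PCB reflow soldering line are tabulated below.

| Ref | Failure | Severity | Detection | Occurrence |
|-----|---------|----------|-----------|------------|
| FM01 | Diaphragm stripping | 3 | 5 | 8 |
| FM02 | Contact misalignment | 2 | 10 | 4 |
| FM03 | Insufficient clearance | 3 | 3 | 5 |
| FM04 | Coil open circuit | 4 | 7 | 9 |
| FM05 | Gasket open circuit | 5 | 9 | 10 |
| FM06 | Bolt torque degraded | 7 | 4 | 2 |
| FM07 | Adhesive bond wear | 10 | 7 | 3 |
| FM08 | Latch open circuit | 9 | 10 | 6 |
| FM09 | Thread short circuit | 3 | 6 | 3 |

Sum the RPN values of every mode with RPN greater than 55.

1708

RPN = Severity × Occurrence × Detection:
  FM01: 3 × 8 × 5 = 120
  FM02: 2 × 4 × 10 = 80
  FM03: 3 × 5 × 3 = 45
  FM04: 4 × 9 × 7 = 252
  FM05: 5 × 10 × 9 = 450
  FM06: 7 × 2 × 4 = 56
  FM07: 10 × 3 × 7 = 210
  FM08: 9 × 6 × 10 = 540
  FM09: 3 × 3 × 6 = 54
RPN > 55: FM01 (120), FM02 (80), FM04 (252), FM05 (450), FM06 (56), FM07 (210), FM08 (540).
Sum: 120 + 80 + 252 + 450 + 56 + 210 + 540 = 1708.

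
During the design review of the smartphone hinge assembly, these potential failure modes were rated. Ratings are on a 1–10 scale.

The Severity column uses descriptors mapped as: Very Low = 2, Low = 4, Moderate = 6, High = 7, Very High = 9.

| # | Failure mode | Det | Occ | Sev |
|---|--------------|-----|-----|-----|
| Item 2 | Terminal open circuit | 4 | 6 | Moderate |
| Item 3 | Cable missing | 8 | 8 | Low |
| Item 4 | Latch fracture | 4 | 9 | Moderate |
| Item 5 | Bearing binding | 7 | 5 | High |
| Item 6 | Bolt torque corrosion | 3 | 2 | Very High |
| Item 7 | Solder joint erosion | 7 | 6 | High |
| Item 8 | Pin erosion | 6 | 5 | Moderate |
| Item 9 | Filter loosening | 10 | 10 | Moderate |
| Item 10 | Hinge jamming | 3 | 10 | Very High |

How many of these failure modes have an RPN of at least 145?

RPN = Severity × Occurrence × Detection:
  Item 2: 6 × 6 × 4 = 144
  Item 3: 4 × 8 × 8 = 256
  Item 4: 6 × 9 × 4 = 216
  Item 5: 7 × 5 × 7 = 245
  Item 6: 9 × 2 × 3 = 54
  Item 7: 7 × 6 × 7 = 294
  Item 8: 6 × 5 × 6 = 180
  Item 9: 6 × 10 × 10 = 600
  Item 10: 9 × 10 × 3 = 270
Modes with RPN ≥ 145: Item 3 (256), Item 4 (216), Item 5 (245), Item 7 (294), Item 8 (180), Item 9 (600), Item 10 (270) → 7.

7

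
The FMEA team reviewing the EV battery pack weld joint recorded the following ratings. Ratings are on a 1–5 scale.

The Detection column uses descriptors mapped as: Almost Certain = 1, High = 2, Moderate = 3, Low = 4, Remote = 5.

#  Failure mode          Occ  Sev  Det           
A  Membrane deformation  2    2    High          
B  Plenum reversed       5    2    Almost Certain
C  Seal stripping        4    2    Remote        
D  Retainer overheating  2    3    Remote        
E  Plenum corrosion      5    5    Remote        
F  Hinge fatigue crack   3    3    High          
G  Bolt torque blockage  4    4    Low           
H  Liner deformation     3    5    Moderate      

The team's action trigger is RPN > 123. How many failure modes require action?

RPN = Severity × Occurrence × Detection:
  A: 2 × 2 × 2 = 8
  B: 2 × 5 × 1 = 10
  C: 2 × 4 × 5 = 40
  D: 3 × 2 × 5 = 30
  E: 5 × 5 × 5 = 125
  F: 3 × 3 × 2 = 18
  G: 4 × 4 × 4 = 64
  H: 5 × 3 × 3 = 45
Modes with RPN > 123: E (125) → 1.

1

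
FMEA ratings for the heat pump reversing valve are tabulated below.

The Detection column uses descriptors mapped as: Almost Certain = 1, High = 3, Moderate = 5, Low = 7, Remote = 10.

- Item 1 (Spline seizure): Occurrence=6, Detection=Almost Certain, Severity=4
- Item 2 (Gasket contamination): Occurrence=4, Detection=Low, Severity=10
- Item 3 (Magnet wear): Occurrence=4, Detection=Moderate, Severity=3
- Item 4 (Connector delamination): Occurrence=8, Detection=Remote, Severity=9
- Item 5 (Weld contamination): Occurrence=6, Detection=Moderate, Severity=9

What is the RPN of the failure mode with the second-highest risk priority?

280

RPN = Severity × Occurrence × Detection:
  Item 1: 4 × 6 × 1 = 24
  Item 2: 10 × 4 × 7 = 280
  Item 3: 3 × 4 × 5 = 60
  Item 4: 9 × 8 × 10 = 720
  Item 5: 9 × 6 × 5 = 270
Sorted descending: 720, 280, 270, 60, 24.
The second-highest RPN is 280 (Item 2).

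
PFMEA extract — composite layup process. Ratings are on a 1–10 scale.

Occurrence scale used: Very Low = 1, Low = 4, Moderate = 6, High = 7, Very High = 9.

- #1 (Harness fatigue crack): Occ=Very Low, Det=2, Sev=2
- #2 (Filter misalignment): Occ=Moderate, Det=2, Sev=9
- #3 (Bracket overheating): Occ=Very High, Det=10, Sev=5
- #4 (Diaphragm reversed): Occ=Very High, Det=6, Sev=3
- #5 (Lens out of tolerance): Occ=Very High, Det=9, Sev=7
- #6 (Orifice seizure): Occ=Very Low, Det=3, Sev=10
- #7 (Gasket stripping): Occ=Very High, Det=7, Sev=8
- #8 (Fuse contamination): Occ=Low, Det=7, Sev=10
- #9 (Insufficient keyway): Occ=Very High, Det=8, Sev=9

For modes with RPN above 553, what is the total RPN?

RPN = Severity × Occurrence × Detection:
  #1: 2 × 1 × 2 = 4
  #2: 9 × 6 × 2 = 108
  #3: 5 × 9 × 10 = 450
  #4: 3 × 9 × 6 = 162
  #5: 7 × 9 × 9 = 567
  #6: 10 × 1 × 3 = 30
  #7: 8 × 9 × 7 = 504
  #8: 10 × 4 × 7 = 280
  #9: 9 × 9 × 8 = 648
RPN > 553: #5 (567), #9 (648).
Sum: 567 + 648 = 1215.

1215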